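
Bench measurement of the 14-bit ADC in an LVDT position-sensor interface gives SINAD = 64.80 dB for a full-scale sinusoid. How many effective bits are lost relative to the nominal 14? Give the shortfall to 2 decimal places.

3.53 bits

ENOB = (SINAD − 1.76)/6.02 = (64.80 − 1.76)/6.02 = 10.4718 bits.
Shortfall = 14 − 10.4718 = 3.5282 bits.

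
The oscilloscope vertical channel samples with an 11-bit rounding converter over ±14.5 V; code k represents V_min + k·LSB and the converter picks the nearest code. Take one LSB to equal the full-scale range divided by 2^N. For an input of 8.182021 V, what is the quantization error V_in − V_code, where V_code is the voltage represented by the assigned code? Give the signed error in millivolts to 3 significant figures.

−2.55 mV

The full-scale span is 14.5 − (-14.5) = 29 V. LSB = 29 V / 2^11 ≈ 14.16 mV.
(V_in − V_min)/LSB = (8.182021 − (-14.5)) × 2048/29 = 1601.8200 → nearest code k = 1602.
V_code = -14.5 + (1602/2048) × 29 = 8.184570313 V.
V_in − V_code = 8.182021 − (8.184570313) = −2.55 mV.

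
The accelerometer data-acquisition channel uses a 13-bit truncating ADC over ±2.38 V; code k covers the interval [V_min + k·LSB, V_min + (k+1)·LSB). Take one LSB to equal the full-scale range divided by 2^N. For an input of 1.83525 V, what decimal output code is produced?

The full-scale span is 2.38 − (-2.38) = 4.76 V. LSB = 4.76 V / 2^13 ≈ 0.5811 mV.
code = ⌊(V_in − V_min)/LSB⌋ = ⌊(V_in − V_min) × 2^13 / range⌋
     = ⌊(1.83525 − (-2.38)) × 8192 / 4.76⌋ = ⌊4.21525 × 8192/4.76⌋
     = ⌊7254.481⌋ = 7254.

7254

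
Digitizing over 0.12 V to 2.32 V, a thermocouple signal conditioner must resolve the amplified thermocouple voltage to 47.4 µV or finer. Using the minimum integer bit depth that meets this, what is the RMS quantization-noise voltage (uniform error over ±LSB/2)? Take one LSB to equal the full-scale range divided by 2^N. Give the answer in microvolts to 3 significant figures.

Range = 2.32 − (0.12) = 2.2 V.
Need 2^N ≥ 2.2 V / 47.4 µV = 46410 → N_min = 16.
LSB = 2.2 V / 2^16 = 33.569 µV.
σ_q = LSB/√12 = 33.569 µV/3.4641 = 9.69 µV.

9.69 µV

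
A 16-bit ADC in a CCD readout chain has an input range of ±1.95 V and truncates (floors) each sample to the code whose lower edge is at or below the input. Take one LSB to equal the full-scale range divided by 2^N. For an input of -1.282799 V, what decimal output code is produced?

11211

Range = 1.95 − (-1.95) = 3.9 V. LSB = 3.9 V / 2^16 ≈ 59.51 µV.
code = ⌊(V_in − V_min)/LSB⌋ = ⌊(V_in − V_min) × 2^16 / range⌋
     = ⌊(-1.282799 − (-1.95)) × 65536 / 3.9⌋ = ⌊0.667201 × 65536/3.9⌋
     = ⌊11211.714⌋ = 11211.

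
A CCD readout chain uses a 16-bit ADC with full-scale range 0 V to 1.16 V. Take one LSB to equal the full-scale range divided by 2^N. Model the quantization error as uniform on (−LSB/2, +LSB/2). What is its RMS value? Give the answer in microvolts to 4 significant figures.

Full-scale range = 1.16 V.
LSB = 1.16 V / 2^16 = 17.7002 µV.
σ_q = LSB/√12 = 17.7002 µV/3.4641 = 5.110 µV.

5.110 µV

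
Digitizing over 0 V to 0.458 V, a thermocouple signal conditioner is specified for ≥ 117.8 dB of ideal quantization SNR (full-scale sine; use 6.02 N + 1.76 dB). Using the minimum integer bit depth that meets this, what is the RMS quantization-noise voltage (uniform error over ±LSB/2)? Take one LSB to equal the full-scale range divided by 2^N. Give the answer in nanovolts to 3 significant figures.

126 nV

Span = 0.458 V.
N ≥ (117.8 − 1.76)/6.02 = 19.276 → N_min = 20.
Step size = 0.458/1048576 V = 436.78 nV.
V_rms = LSB/√12 = 126 nV.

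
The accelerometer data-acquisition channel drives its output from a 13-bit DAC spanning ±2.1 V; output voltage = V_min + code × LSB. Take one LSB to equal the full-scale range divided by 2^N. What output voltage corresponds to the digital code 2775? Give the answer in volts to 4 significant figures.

-0.6773 V

The full-scale span is 2.1 − (-2.1) = 4.2 V. LSB = 4.2 V / 2^13.
V_out = -2.1 + 2775 × (4.2/8192) V
      = -2.1 V + 1.42273 V = -0.677271 V.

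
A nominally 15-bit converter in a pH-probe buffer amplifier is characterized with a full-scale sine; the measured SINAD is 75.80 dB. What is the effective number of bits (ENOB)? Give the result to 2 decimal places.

(75.80 − 1.76) / 6.02 = 74.04/6.02 = 12.2990 effective bits.

12.30 bits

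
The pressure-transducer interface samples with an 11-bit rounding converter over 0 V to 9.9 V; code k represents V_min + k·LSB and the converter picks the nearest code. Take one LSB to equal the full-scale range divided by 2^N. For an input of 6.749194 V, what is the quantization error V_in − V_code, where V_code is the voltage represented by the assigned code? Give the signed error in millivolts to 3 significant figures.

Full-scale range = 9.9 V. LSB = 9.9 V / 2^11 ≈ 4.834 mV.
(V_in − V_min)/LSB = (6.749194 − (0)) × 2048/9.9 = 1396.1969 → nearest code k = 1396.
Reconstructed level: 0 + 1396 × 9.9/2048 V = 6.748242188 V.
e = 6.749194 − (6.748242188) = +0.952 mV.

+0.952 mV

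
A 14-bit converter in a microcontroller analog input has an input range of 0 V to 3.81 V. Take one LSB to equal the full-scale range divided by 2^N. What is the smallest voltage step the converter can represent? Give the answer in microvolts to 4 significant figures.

232.5 µV

Span = 3.81 V.
There are 2^14 = 16384 steps.
One LSB is 3.81 V / 16384 = 232.5 µV.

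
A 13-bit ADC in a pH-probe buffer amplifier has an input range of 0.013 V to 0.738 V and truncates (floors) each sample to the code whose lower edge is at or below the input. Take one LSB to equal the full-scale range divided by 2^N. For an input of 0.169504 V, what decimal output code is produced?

1768

The full-scale span is 0.738 − (0.013) = 0.725 V. LSB = 0.725 V / 2^13 ≈ 88.50 µV.
V_in − V_min = 0.169504 − (0.013) = 0.156504 V.
Divide by LSB: 0.156504 × 8192/0.725 = 1768.3873.
Truncating gives code 1768.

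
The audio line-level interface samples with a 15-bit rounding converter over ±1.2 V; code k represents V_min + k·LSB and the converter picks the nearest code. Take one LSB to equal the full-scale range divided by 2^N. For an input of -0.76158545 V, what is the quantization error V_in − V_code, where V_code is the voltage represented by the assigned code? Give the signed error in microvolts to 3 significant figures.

The full-scale span is 1.2 − (-1.2) = 2.4 V. LSB = 2.4 V / 2^15 ≈ 73.24 µV.
(V_in − V_min)/LSB = (-0.76158545 − (-1.2)) × 32768/2.4 = 5985.8200 → nearest code k = 5986.
Reconstructed level: -1.2 + 5986 × 2.4/32768 V = -0.76157226563 V.
e = -0.76158545 − (-0.76157226563) = −13.2 µV.

−13.2 µV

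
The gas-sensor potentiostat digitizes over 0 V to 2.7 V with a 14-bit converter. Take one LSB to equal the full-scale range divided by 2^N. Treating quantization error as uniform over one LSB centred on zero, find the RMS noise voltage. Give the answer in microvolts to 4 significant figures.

Span = 2.7 V.
LSB = 2.7 V / 2^14 = 164.795 µV.
For a uniform distribution on [−LSB/2, +LSB/2], V_rms = LSB/√12 = 164.795 µV/3.4641 = 47.57 µV.

47.57 µV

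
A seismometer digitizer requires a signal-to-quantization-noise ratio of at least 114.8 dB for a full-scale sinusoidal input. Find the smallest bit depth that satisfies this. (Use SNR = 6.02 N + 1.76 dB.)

Required N = ⌈(114.8 − 1.76)/6.02⌉ = ⌈18.777⌉ = 19.

19 bits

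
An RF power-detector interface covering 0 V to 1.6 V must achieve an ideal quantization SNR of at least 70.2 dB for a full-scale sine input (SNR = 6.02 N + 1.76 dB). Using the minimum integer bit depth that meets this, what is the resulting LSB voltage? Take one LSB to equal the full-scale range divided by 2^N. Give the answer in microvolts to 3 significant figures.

Full-scale range = 1.6 V.
6.02 N + 1.76 ≥ 70.2 gives N ≥ 11.369, so the minimum integer is 12.
LSB = 1.6 V ÷ 2^12 = 1.6/4096 V = 391 µV.

391 µV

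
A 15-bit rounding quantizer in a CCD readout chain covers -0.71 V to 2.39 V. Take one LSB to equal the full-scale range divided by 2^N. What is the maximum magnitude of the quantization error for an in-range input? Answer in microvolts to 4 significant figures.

Span: 2.39 V − (-0.71 V) = 3.1 V.
LSB = 3.1 V ÷ 2^15 = 3.1/32768 V = 94.6045 µV.
Worst-case error for round-to-nearest is half an LSB: 47.30 µV.

47.30 µV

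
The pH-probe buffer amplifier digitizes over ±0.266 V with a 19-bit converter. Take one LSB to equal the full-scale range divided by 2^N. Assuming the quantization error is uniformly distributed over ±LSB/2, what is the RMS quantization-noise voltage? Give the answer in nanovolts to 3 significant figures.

Full-scale range = 0.266 V − (-0.266 V) = 0.532 V.
LSB = 0.532 V ÷ 2^19 = 0.532/524288 V = 1.0147 µV.
For a uniform distribution on [−LSB/2, +LSB/2], V_rms = LSB/√12 = 1.0147 µV/3.4641 = 293 nV.

293 nV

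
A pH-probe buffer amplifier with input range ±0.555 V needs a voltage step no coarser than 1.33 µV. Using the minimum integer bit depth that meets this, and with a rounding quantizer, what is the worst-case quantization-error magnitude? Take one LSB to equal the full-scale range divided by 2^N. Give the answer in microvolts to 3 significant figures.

0.529 µV

Span: 0.555 V − (-0.555 V) = 1.11 V.
Required number of levels: 1.11/1.33 µV = 834590; smallest N with 2^N ≥ that is 20.
One LSB is 1.11 V / 1048576 = 1.0586 µV.
Half an LSB is 0.529 µV.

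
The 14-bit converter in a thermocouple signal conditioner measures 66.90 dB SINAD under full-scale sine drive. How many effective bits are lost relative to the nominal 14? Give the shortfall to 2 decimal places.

Effective bits = (66.90 − 1.76)/6.02 = 10.8206.
Lost resolution: 14 − 10.8206 = 3.1794 bits.

3.18 bits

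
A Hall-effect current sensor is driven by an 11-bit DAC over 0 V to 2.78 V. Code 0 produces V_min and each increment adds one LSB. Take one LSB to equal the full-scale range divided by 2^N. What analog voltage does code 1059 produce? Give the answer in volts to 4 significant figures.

Full-scale range = 2.78 V. LSB = 2.78 V / 2^11.
Output = V_min + (1059/2048) × range = 0 + 0.517090 × 2.78 V
      = 0 V + 1.43751 V = 1.43751 V.

1.438 V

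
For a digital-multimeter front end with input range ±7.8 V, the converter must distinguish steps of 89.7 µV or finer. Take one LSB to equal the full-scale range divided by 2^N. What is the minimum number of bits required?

18 bits

Range = 7.8 − (-7.8) = 15.6 V.
Levels needed ≥ 15.6/89.7 µV = 173900. 2^18 = 262144 suffices, so N_min = 18.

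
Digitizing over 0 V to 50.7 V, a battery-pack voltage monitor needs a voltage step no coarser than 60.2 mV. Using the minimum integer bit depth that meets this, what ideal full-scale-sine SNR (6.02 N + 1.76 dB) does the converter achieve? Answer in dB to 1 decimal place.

Span = 50.7 V.
50.7 V / 60.2 mV = 842.2. Since 2^9 = 512 and 2^10 = 1024, N = 10.
SNR = 6.02 × 10 + 1.76 = 61.96 dB.

62.0 dB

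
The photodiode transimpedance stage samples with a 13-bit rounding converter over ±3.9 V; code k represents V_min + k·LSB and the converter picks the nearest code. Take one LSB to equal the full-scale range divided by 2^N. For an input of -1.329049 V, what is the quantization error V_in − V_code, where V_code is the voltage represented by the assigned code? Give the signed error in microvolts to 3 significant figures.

+150 µV

Full-scale range = 3.9 V − (-3.9 V) = 7.8 V. LSB = 7.8 V / 2^13 ≈ 0.9521 mV.
(-1.329049 − (-3.9)) / LSB = 2.570951 × 8192/7.8 = 2700.1578. Nearest integer: k = 2700.
V_code = V_min + k × range/2^13 = -3.9 + 2700 × 7.8/8192 = -1.329199219 V.
e = -1.329049 − (-1.329199219) = +150 µV.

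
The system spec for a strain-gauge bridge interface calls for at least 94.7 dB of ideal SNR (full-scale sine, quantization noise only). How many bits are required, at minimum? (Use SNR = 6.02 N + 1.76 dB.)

16 bits

Solving 6.02 N ≥ 94.7 − 1.76: N ≥ 15.439. Round up → N = 16.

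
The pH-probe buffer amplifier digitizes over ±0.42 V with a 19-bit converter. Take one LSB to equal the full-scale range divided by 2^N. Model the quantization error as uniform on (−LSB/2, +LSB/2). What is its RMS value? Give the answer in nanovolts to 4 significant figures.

The full-scale span is 0.42 − (-0.42) = 0.84 V.
Step size = 0.84/524288 V = 1.60217 µV.
For a uniform distribution on [−LSB/2, +LSB/2], V_rms = LSB/√12 = 1.60217 µV/3.4641 = 462.5 nV.

462.5 nV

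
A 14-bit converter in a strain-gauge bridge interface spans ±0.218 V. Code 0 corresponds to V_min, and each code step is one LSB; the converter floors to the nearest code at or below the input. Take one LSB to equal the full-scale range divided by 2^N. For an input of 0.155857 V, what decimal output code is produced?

14048

The full-scale span is 0.218 − (-0.218) = 0.436 V. LSB = 0.436 V / 2^14 ≈ 26.61 µV.
V_in − V_min = 0.155857 − (-0.218) = 0.373857 V.
Divide by LSB: 0.373857 × 16384/0.436 = 14048.7915.
Truncating gives code 14048.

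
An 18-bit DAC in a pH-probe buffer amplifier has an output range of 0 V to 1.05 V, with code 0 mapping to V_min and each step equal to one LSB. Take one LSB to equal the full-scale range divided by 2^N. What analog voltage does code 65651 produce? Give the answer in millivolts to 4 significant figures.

263.0 mV

V_FS = 1.05 V. LSB = 1.05 V / 2^18.
V_out = V_min + code × LSB = 0 V + 65651 × 1.05 V / 262144
      = 0 + 0.262961 = 0.262961 V.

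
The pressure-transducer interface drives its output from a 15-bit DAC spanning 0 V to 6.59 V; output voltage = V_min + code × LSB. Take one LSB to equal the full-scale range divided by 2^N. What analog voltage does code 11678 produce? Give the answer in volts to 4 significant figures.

Span = 6.59 V. LSB = 6.59 V / 2^15.
V_out = 0 + 11678 × (6.59/32768) V
      = 0 + 2.34857 = 2.34857 V.

2.349 V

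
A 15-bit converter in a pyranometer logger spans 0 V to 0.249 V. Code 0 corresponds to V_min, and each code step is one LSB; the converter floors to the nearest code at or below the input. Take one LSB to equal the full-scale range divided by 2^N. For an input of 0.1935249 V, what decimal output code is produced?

V_FS = 0.249 V. LSB = 0.249 V / 2^15 ≈ 7.599 µV.
(V_in − V_min) × 2^15/range = (0.1935249 − (0)) × 32768/0.249 = 25467.566.
Floor → code = 25467.

25467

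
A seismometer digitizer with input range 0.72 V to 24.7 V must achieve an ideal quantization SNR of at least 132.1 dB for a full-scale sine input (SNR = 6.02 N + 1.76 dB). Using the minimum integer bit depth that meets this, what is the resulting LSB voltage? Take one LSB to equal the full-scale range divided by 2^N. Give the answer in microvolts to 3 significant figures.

The full-scale span is 24.7 − (0.72) = 23.98 V.
6.02 N + 1.76 ≥ 132.1 gives N ≥ 21.651, so the minimum integer is 22.
LSB = 23.98 V ÷ 2^22 = 23.98/4194304 V = 5.72 µV.

5.72 µV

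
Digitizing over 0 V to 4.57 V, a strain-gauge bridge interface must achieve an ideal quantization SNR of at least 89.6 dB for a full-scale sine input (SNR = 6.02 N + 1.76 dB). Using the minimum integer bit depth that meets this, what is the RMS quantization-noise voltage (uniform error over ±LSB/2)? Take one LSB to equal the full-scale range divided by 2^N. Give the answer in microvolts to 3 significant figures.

40.3 µV

V_FS = 4.57 V.
6.02 N + 1.76 ≥ 89.6 gives N ≥ 14.591, so the minimum integer is 15.
Step size = 4.57/32768 V = 139.47 µV.
σ_q = LSB/√12 = 139.47 µV/3.4641 = 40.3 µV.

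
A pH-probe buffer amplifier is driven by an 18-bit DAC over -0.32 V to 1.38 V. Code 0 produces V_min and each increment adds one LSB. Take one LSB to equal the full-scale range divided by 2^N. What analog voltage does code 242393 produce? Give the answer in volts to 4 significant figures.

1.252 V

Span: 1.38 V − (-0.32 V) = 1.7 V. LSB = 1.7 V / 2^18.
V_out = -0.32 + 242393 × (1.7/262144) V
      = -0.32 + 1.57192 = 1.25192 V.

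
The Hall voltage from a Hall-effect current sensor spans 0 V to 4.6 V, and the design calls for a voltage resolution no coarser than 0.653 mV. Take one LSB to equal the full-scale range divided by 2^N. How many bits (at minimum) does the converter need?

13 bits

Range is 4.6 V.
Levels needed ≥ 4.6/0.653 mV = 7044. 2^13 = 8192 suffices, so N_min = 13.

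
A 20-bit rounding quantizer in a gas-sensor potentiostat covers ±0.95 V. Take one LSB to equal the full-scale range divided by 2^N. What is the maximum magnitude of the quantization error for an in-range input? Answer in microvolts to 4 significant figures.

Full-scale range = 0.95 V − (-0.95 V) = 1.9 V.
Step size = 1.9/1048576 V = 1.81198 µV.
A rounding quantizer has |error| ≤ LSB/2 = 0.9060 µV.

0.9060 µV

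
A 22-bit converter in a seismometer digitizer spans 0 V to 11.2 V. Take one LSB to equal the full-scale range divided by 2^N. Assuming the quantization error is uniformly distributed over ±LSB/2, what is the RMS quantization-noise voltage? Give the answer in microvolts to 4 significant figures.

0.7708 µV

Full-scale range = 11.2 V.
One LSB is 11.2 V / 4194304 = 2.67029 µV.
σ_q = LSB/√12 = 2.67029 µV/3.4641 = 0.7708 µV.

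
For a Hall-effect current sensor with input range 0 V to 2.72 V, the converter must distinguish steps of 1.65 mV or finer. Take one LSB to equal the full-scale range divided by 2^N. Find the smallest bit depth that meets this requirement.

11 bits

Span = 2.72 V.
Required number of levels: 2.72/1.65 mV = 1648.5; smallest N with 2^N ≥ that is 11.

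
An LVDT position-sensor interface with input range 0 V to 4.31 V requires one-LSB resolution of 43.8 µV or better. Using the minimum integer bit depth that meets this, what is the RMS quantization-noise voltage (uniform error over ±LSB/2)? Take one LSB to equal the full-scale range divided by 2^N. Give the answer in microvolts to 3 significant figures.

9.49 µV

Full-scale range = 4.31 V.
4.31 V / 43.8 µV = 98400. Since 2^16 = 65536 and 2^17 = 131072, N = 17.
LSB = 4.31 V / 2^17 = 32.883 µV.
σ_q = LSB/√12 = 32.883 µV/3.4641 = 9.49 µV.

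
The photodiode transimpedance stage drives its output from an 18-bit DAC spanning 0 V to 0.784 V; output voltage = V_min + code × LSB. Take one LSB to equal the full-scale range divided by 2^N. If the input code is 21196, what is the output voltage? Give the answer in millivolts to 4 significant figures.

63.39 mV

V_FS = 0.784 V. LSB = 0.784 V / 2^18.
V_out = 0 + 21196 × (0.784/262144) V
      = 0 V + 0.0633914 V = 0.0633914 V.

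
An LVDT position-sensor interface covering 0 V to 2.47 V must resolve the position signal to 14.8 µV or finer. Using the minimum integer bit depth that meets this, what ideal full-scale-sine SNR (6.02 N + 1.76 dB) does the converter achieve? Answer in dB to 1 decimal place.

110.1 dB

Range is 2.47 V.
Need 2^N ≥ 2.47 V / 14.8 µV = 166900 → N_min = 18.
SNR = 6.02 × 18 + 1.76 = 110.12 dB.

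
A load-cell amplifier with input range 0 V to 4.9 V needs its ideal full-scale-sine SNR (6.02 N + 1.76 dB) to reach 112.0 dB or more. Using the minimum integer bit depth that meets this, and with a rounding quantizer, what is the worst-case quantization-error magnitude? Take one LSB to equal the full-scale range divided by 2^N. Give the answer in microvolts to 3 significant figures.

Range is 4.9 V.
N ≥ (112.0 − 1.76)/6.02 = 18.312 → N_min = 19.
LSB = 4.9 V / 2^19 = 9.3460 µV.
Half an LSB is 4.67 µV.

4.67 µV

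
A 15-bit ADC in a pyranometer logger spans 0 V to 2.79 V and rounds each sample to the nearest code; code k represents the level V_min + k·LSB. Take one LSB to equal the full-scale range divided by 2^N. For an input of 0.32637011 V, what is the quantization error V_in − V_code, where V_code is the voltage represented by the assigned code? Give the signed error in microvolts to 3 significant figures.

+13.0 µV

Range is 2.79 V. LSB = 2.79 V / 2^15 ≈ 85.14 µV.
Position in LSBs: (0.32637011 − (0)) × 32768/2.79 = 3833.1526; rounding gives k = 3833.
V_code = 0 + (3833/32768) × 2.79 = 0.32635711670 V.
Error = V_in − V_code = 0.32637011 − (0.32635711670) = +13.0 µV.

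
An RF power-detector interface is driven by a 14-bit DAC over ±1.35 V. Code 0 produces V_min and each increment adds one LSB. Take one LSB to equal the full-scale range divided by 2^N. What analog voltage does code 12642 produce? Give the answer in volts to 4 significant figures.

Range = 1.35 − (-1.35) = 2.7 V. LSB = 2.7 V / 2^14.
V_out = -1.35 + 12642 × (2.7/16384) V
      = -1.35 V + 2.08334 V = 0.733337 V.

0.7333 V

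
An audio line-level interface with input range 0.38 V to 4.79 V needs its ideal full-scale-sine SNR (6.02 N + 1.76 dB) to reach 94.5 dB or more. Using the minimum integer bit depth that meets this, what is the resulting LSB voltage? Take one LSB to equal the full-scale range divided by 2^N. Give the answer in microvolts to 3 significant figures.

Span: 4.79 V − (0.38 V) = 4.41 V.
Required N = ⌈(94.5 − 1.76)/6.02⌉ = ⌈15.405⌉ = 16.
One LSB is 4.41 V / 65536 = 67.3 µV.

67.3 µV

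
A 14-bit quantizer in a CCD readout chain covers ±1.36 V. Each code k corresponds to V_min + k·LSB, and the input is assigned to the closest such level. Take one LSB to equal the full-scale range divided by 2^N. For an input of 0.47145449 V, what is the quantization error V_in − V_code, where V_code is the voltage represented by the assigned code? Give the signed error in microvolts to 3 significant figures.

−29.9 µV

The full-scale span is 1.36 − (-1.36) = 2.72 V. LSB = 2.72 V / 2^14 ≈ 166.0 µV.
(0.47145449 − (-1.36)) / LSB = 1.83145449 × 16384/2.72 = 11031.8200. Nearest integer: k = 11032.
V_code = -1.36 + (11032/16384) × 2.72 = 0.47148437500 V.
Error = V_in − V_code = 0.47145449 − (0.47148437500) = −29.9 µV.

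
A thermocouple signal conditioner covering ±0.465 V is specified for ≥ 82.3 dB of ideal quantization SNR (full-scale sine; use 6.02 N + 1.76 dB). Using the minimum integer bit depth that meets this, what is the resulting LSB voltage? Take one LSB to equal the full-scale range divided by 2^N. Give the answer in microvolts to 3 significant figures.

Range = 0.465 − (-0.465) = 0.93 V.
N ≥ (82.3 − 1.76)/6.02 = 13.379 → N_min = 14.
Step size = 0.93/16384 V = 56.8 µV.

56.8 µV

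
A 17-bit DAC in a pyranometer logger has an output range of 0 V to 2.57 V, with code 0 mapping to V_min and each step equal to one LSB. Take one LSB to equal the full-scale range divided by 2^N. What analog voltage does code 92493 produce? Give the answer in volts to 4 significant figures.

V_FS = 2.57 V. LSB = 2.57 V / 2^17.
V_out = V_min + code × LSB = 0 V + 92493 × 2.57 V / 131072
      = 0 + 1.81356 = 1.81356 V.

1.814 V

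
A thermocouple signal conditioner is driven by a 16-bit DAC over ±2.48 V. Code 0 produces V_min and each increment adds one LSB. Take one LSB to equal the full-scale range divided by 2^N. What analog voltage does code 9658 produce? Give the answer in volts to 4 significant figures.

-1.749 V

Range = 2.48 − (-2.48) = 4.96 V. LSB = 4.96 V / 2^16.
V_out = V_min + code × LSB = -2.48 V + 9658 × 4.96 V / 65536
      = -2.48 V + 0.730952 V = -1.74905 V.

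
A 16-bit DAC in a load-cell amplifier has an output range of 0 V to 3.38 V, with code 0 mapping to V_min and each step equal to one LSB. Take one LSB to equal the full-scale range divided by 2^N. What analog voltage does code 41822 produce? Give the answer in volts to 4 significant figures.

Range is 3.38 V. LSB = 3.38 V / 2^16.
Output = V_min + (41822/65536) × range = 0 + 0.638153 × 3.38 V
      = 0 + 2.15696 = 2.15696 V.

2.157 V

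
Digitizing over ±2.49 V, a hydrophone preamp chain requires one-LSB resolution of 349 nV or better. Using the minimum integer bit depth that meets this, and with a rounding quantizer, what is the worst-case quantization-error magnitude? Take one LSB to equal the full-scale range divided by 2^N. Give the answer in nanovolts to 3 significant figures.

Full-scale range = 2.49 V − (-2.49 V) = 4.98 V.
Required number of levels: 4.98/349 nV = 1.4269e7; smallest N with 2^N ≥ that is 24.
Step size = 4.98/16777216 V = 296.83 nV.
Max error for round-to-nearest is LSB/2 = 148 nV.

148 nV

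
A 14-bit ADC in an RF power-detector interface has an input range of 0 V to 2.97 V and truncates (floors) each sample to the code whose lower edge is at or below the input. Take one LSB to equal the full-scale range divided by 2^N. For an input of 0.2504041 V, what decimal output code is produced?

Span = 2.97 V. LSB = 2.97 V / 2^14 ≈ 181.3 µV.
V_in − V_min = 0.2504041 − (0) = 0.2504041 V.
Divide by LSB: 0.2504041 × 16384/2.97 = 1381.3538.
Truncating gives code 1381.

1381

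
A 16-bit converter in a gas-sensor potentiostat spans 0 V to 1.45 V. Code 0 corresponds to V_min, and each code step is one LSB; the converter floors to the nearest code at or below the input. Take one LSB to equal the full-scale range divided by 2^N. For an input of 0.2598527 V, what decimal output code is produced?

11744

Range is 1.45 V. LSB = 1.45 V / 2^16 ≈ 22.13 µV.
(V_in − V_min) × 2^16/range = (0.2598527 − (0)) × 65536/1.45 = 11744.625.
Floor → code = 11744.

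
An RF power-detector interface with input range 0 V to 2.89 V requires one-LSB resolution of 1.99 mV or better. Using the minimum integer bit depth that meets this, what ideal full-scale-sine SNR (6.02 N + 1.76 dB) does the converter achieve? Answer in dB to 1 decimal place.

V_FS = 2.89 V.
Required number of levels: 2.89/1.99 mV = 1452.3; smallest N with 2^N ≥ that is 11.
6.02(11) + 1.76 = 67.98 dB.

68.0 dB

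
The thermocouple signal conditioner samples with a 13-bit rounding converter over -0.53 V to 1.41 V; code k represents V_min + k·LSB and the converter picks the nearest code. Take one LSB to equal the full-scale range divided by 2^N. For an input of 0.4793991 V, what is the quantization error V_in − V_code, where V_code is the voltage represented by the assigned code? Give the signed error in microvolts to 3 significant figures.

+87.6 µV

Span: 1.41 V − (-0.53 V) = 1.94 V. LSB = 1.94 V / 2^13 ≈ 236.8 µV.
(0.4793991 − (-0.53)) / LSB = 1.0093991 × 8192/1.94 = 4262.3698. Nearest integer: k = 4262.
V_code = -0.53 + (4262/8192) × 1.94 = 0.4793115234 V.
V_in − V_code = 0.4793991 − (0.4793115234) = +87.6 µV.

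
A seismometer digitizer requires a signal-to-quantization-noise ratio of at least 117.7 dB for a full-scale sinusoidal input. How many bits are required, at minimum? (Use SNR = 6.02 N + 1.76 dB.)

20 bits

Required N = ⌈(117.7 − 1.76)/6.02⌉ = ⌈19.259⌉ = 20.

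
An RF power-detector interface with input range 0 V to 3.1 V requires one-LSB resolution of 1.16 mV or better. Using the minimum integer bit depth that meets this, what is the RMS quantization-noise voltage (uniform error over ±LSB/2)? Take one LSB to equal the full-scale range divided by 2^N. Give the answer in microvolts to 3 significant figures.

218 µV

Range is 3.1 V.
3.1 V / 1.16 mV = 2672. Since 2^11 = 2048 and 2^12 = 4096, N = 12.
LSB = 3.1 V ÷ 2^12 = 3.1/4096 V = 0.75684 mV.
V_rms = LSB/√12 = 218 µV.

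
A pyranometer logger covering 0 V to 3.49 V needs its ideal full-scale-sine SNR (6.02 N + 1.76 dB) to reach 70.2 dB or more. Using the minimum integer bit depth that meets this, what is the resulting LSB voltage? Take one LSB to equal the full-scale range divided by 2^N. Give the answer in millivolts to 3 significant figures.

Full-scale range = 3.49 V.
6.02 N + 1.76 ≥ 70.2 gives N ≥ 11.369, so the minimum integer is 12.
One LSB is 3.49 V / 4096 = 0.852 mV.

0.852 mV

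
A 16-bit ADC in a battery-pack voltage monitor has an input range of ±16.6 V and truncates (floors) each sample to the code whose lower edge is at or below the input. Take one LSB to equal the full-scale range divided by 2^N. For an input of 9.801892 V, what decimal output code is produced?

Span: 16.6 V − (-16.6 V) = 33.2 V. LSB = 33.2 V / 2^16 ≈ 0.5066 mV.
code = ⌊(V_in − V_min)/LSB⌋ = ⌊(V_in − V_min) × 2^16 / range⌋
     = ⌊(9.801892 − (-16.6)) × 65536 / 33.2⌋ = ⌊26.401892 × 65536/33.2⌋
     = ⌊52116.699⌋ = 52116.

52116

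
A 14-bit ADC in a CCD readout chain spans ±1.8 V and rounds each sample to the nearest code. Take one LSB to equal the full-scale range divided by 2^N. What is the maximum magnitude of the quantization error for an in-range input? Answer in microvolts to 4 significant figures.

109.9 µV

Range = 1.8 − (-1.8) = 3.6 V.
One LSB is 3.6 V / 16384 = 219.727 µV.
Worst-case error for round-to-nearest is half an LSB: 109.9 µV.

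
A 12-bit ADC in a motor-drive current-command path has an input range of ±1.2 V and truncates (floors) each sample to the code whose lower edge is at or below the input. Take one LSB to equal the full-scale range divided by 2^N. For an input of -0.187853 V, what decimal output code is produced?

Range = 1.2 − (-1.2) = 2.4 V. LSB = 2.4 V / 2^12 ≈ 0.5859 mV.
(V_in − V_min) × 2^12/range = (-0.187853 − (-1.2)) × 4096/2.4 = 1727.398.
Floor → code = 1727.

1727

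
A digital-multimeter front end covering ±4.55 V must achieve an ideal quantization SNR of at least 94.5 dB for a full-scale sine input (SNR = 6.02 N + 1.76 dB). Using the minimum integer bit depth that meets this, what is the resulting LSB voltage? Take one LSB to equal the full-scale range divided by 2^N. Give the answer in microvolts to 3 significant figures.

139 µV

Full-scale range = 4.55 V − (-4.55 V) = 9.1 V.
Solving 6.02 N ≥ 94.5 − 1.76: N ≥ 15.405. Round up → N = 16.
One LSB is 9.1 V / 65536 = 139 µV.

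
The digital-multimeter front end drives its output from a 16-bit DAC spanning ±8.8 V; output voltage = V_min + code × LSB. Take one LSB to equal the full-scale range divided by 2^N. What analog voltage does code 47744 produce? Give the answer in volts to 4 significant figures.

4.022 V

Full-scale range = 8.8 V − (-8.8 V) = 17.6 V. LSB = 17.6 V / 2^16.
Output = V_min + (47744/65536) × range = -8.8 + 0.728516 × 17.6 V
      = -8.8 + 12.8219 = 4.02188 V.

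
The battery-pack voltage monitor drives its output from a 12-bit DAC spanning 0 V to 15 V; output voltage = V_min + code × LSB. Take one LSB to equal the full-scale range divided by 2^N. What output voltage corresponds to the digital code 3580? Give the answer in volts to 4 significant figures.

13.11 V

Span = 15 V. LSB = 15 V / 2^12.
Output = V_min + (3580/4096) × range = 0 + 0.874023 × 15 V
      = 0 + 13.1104 = 13.1104 V.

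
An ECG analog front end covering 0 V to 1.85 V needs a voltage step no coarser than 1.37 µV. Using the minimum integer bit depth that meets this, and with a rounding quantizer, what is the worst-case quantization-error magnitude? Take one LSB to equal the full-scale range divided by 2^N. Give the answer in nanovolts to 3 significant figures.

Full-scale range = 1.85 V.
Required number of levels: 1.85/1.37 µV = 1.3504e6; smallest N with 2^N ≥ that is 21.
LSB = 1.85 V ÷ 2^21 = 1.85/2097152 V = 0.88215 µV.
|e|_max = LSB/2 = 441 nV.

441 nV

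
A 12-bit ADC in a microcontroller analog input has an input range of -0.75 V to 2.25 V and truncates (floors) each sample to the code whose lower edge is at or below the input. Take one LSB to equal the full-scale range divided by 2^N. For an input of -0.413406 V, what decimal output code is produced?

The full-scale span is 2.25 − (-0.75) = 3 V. LSB = 3 V / 2^12 ≈ 0.7324 mV.
(V_in − V_min) × 2^12/range = (-0.413406 − (-0.75)) × 4096/3 = 459.563.
Floor → code = 459.

459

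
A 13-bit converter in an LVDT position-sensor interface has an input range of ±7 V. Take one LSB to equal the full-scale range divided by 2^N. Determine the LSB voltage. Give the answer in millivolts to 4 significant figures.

Span: 7 V − (-7 V) = 14 V.
2^13 = 8192 levels.
LSB = 14 V ÷ 2^13 = 14/8192 V = 1.709 mV.

1.709 mV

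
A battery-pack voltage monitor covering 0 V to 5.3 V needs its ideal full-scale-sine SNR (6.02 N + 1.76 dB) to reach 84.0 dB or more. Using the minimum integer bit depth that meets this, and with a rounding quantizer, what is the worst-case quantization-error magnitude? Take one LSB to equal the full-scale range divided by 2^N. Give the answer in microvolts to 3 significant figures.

162 µV

Range is 5.3 V.
6.02 N + 1.76 ≥ 84.0 gives N ≥ 13.661, so the minimum integer is 14.
LSB = 5.3 V ÷ 2^14 = 5.3/16384 V = 323.49 µV.
Half an LSB is 162 µV.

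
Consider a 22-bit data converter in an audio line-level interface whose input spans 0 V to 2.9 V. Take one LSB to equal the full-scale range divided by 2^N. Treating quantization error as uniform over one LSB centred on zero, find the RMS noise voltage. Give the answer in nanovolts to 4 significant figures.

Range is 2.9 V.
Step size = 2.9/4194304 V = 0.691414 µV.
For a uniform distribution on [−LSB/2, +LSB/2], V_rms = LSB/√12 = 0.691414 µV/3.4641 = 199.6 nV.

199.6 nV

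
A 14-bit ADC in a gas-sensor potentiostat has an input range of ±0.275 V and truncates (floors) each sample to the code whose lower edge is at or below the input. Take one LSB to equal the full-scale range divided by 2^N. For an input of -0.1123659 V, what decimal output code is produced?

The full-scale span is 0.275 − (-0.275) = 0.55 V. LSB = 0.55 V / 2^14 ≈ 33.57 µV.
(V_in − V_min) × 2^14/range = (-0.1123659 − (-0.275)) × 16384/0.55 = 4844.722.
Floor → code = 4844.

4844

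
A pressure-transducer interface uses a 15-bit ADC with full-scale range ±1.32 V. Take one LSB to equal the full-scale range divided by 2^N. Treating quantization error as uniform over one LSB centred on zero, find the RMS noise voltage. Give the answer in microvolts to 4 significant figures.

23.26 µV

Range = 1.32 − (-1.32) = 2.64 V.
LSB = 2.64 V ÷ 2^15 = 2.64/32768 V = 80.5664 µV.
V_rms = LSB/√12 = 80.5664 µV / √12 = 23.26 µV.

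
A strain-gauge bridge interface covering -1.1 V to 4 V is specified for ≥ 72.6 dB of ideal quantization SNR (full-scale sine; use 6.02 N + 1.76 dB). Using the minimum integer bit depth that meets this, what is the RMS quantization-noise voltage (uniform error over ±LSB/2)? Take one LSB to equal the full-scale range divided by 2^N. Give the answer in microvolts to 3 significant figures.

Span: 4 V − (-1.1 V) = 5.1 V.
N ≥ (72.6 − 1.76)/6.02 = 11.767 → N_min = 12.
LSB = 5.1 V / 2^12 = 1.2451 mV.
V_rms = LSB/√12 = 359 µV.

359 µV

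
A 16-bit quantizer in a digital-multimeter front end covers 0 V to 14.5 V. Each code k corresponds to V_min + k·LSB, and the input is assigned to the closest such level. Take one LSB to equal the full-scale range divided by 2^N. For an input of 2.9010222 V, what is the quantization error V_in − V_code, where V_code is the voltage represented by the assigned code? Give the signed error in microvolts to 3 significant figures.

−39.8 µV

Range is 14.5 V. LSB = 14.5 V / 2^16 ≈ 221.3 µV.
(V_in − V_min)/LSB = (2.9010222 − (0)) × 65536/14.5 = 13111.8201 → nearest code k = 13112.
V_code = 0 + (13112/65536) × 14.5 = 2.9010620117 V.
V_in − V_code = 2.9010222 − (2.9010620117) = −39.8 µV.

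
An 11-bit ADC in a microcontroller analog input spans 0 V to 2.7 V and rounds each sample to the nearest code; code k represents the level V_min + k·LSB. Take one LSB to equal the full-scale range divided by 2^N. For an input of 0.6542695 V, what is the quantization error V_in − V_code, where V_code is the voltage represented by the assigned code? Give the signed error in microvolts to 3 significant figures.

+363 µV

Span = 2.7 V. LSB = 2.7 V / 2^11 ≈ 1.318 mV.
(0.6542695 − (0)) / LSB = 0.6542695 × 2048/2.7 = 496.2755. Nearest integer: k = 496.
Reconstructed level: 0 + 496 × 2.7/2048 V = 0.6539062500 V.
V_in − V_code = 0.6542695 − (0.6539062500) = +363 µV.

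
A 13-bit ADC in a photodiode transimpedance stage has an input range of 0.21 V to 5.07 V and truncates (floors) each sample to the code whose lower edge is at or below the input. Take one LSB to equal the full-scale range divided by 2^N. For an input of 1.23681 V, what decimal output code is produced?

Span: 5.07 V − (0.21 V) = 4.86 V. LSB = 4.86 V / 2^13 ≈ 0.5933 mV.
code = ⌊(V_in − V_min)/LSB⌋ = ⌊(V_in − V_min) × 2^13 / range⌋
     = ⌊(1.23681 − (0.21)) × 8192 / 4.86⌋ = ⌊1.02681 × 8192/4.86⌋
     = ⌊1730.788⌋ = 1730.

1730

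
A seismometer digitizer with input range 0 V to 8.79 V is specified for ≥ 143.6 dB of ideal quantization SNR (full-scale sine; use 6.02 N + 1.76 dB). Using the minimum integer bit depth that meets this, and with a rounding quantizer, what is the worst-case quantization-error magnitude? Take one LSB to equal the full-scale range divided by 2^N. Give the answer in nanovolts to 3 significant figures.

V_FS = 8.79 V.
Solving 6.02 N ≥ 143.6 − 1.76: N ≥ 23.561. Round up → N = 24.
One LSB is 8.79 V / 16777216 = 0.52392 µV.
Half an LSB is 262 nV.

262 nV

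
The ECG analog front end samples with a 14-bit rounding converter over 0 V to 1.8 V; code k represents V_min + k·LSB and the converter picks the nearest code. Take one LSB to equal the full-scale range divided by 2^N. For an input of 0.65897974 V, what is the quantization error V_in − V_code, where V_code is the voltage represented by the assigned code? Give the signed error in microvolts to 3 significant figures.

V_FS = 1.8 V. LSB = 1.8 V / 2^14 ≈ 109.9 µV.
(0.65897974 − (0)) / LSB = 0.65897974 × 16384/1.8 = 5998.1800. Nearest integer: k = 5998.
Reconstructed level: 0 + 5998 × 1.8/16384 V = 0.65895996094 V.
V_in − V_code = 0.65897974 − (0.65895996094) = +19.8 µV.

+19.8 µV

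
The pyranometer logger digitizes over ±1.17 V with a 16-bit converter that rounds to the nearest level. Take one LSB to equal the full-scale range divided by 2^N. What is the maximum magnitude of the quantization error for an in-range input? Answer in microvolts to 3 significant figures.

17.9 µV

Span: 1.17 V − (-1.17 V) = 2.34 V.
One LSB is 2.34 V / 65536 = 35.706 µV.
A rounding quantizer has |error| ≤ LSB/2 = 17.9 µV.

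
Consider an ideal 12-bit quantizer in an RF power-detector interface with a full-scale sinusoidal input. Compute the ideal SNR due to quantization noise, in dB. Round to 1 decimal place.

74.0 dB

Ideal quantization SNR: 6.02 × 12 + 1.76 dB = 74.0 dB.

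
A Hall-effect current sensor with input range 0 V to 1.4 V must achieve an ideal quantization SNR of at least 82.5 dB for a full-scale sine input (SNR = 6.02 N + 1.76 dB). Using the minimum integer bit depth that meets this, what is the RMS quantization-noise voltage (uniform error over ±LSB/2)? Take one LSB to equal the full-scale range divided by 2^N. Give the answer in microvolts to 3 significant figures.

Span = 1.4 V.
6.02 N + 1.76 ≥ 82.5 gives N ≥ 13.412, so the minimum integer is 14.
LSB = 1.4 V / 2^14 = 85.449 µV.
σ_q = LSB/√12 = 85.449 µV/3.4641 = 24.7 µV.

24.7 µV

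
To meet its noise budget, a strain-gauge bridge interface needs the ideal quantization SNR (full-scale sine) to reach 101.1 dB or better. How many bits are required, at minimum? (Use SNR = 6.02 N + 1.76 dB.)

17 bits

Required N = ⌈(101.1 − 1.76)/6.02⌉ = ⌈16.502⌉ = 17.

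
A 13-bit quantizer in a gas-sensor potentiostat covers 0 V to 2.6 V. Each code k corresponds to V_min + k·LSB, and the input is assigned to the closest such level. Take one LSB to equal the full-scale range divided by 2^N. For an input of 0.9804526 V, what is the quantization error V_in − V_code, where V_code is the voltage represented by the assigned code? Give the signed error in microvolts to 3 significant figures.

V_FS = 2.6 V. LSB = 2.6 V / 2^13 ≈ 317.4 µV.
Position in LSBs: (0.9804526 − (0)) × 8192/2.6 = 3089.1799; rounding gives k = 3089.
Reconstructed level: 0 + 3089 × 2.6/8192 V = 0.9803955078 V.
e = 0.9804526 − (0.9803955078) = +57.1 µV.

+57.1 µV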